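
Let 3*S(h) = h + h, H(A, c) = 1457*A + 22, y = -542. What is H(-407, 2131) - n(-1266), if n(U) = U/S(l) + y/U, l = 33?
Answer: -4128501143/6963 ≈ -5.9292e+5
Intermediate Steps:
H(A, c) = 22 + 1457*A
S(h) = 2*h/3 (S(h) = (h + h)/3 = (2*h)/3 = 2*h/3)
n(U) = -542/U + U/22 (n(U) = U/(((2/3)*33)) - 542/U = U/22 - 542/U = -542/U + U/22)
H(-407, 2131) - n(-1266) = (22 + 1457*(-407)) - (-542/(-1266) + (1/22)*(-1266)) = (22 - 592999) - (-542*(-1/1266) - 633/11) = -592977 - (271/633 - 633/11) = -592977 - 1*(-397708/6963) = -592977 + 397708/6963 = -4128501143/6963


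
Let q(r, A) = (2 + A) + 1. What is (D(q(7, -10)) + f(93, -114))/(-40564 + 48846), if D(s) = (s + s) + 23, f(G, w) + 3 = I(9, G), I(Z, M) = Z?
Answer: 15/8282 ≈ 0.0018112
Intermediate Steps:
f(G, w) = 6 (f(G, w) = -3 + 9 = 6)
q(r, A) = 3 + A
D(s) = 23 + 2*s (D(s) = 2*s + 23 = 23 + 2*s)
(D(q(7, -10)) + f(93, -114))/(-40564 + 48846) = ((23 + 2*(3 - 10)) + 6)/(-40564 + 48846) = ((23 + 2*(-7)) + 6)/8282 = ((23 - 14) + 6)*(1/8282) = (9 + 6)*(1/8282) = 15*(1/8282) = 15/8282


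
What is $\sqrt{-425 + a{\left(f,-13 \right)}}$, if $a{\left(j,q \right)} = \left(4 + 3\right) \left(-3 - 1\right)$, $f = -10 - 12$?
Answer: $i \sqrt{453} \approx 21.284 i$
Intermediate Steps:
$f = -22$ ($f = -10 - 12 = -22$)
$a{\left(j,q \right)} = -28$ ($a{\left(j,q \right)} = 7 \left(-4\right) = -28$)
$\sqrt{-425 + a{\left(f,-13 \right)}} = \sqrt{-425 - 28} = \sqrt{-453} = i \sqrt{453}$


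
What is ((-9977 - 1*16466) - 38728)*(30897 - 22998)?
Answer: -514785729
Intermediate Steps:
((-9977 - 1*16466) - 38728)*(30897 - 22998) = ((-9977 - 16466) - 38728)*7899 = (-26443 - 38728)*7899 = -65171*7899 = -514785729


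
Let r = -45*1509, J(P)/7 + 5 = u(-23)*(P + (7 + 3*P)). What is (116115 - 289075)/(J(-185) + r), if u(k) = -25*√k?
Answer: 470036096/15322751319 + 887457760*I*√23/15322751319 ≈ 0.030676 + 0.27776*I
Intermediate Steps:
J(P) = -35 - 175*I*√23*(7 + 4*P) (J(P) = -35 + 7*((-25*I*√23)*(P + (7 + 3*P))) = -35 + 7*((-25*I*√23)*(7 + 4*P)) = -35 + 7*(-25*I*√23*(7 + 4*P)) = -35 - 175*I*√23*(7 + 4*P))
r = -67905
(116115 - 289075)/(J(-185) + r) = (116115 - 289075)/((-35 - 1225*I*√23 - 700*I*(-185)*√23) - 67905) = -172960/((-35 - 1225*I*√23 + 129500*I*√23) - 67905) = -172960/((-35 + 128275*I*√23) - 67905) = -172960/(-67940 + 128275*I*√23)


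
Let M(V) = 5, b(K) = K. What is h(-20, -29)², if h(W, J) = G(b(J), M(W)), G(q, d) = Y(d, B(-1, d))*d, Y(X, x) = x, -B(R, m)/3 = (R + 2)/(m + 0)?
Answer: 9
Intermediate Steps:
B(R, m) = -3*(2 + R)/m (B(R, m) = -3*(R + 2)/(m + 0) = -3*(2 + R)/m)
G(q, d) = -3 (G(q, d) = (3*(-2 - 1*(-1))/d)*d = (3*(-2 + 1)/d)*d = (3*(-1)/d)*d = (-3/d)*d = -3)
h(W, J) = -3
h(-20, -29)² = (-3)² = 9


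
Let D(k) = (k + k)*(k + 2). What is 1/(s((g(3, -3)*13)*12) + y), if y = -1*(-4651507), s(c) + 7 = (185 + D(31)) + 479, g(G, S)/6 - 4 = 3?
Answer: 1/4654210 ≈ 2.1486e-7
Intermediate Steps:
g(G, S) = 42 (g(G, S) = 24 + 6*3 = 24 + 18 = 42)
D(k) = 2*k*(2 + k) (D(k) = (2*k)*(2 + k) = 2*k*(2 + k))
s(c) = 2703 (s(c) = -7 + ((185 + 2*31*(2 + 31)) + 479) = -7 + ((185 + 2*31*33) + 479) = -7 + ((185 + 2046) + 479) = -7 + (2231 + 479) = -7 + 2710 = 2703)
y = 4651507
1/(s((g(3, -3)*13)*12) + y) = 1/(2703 + 4651507) = 1/4654210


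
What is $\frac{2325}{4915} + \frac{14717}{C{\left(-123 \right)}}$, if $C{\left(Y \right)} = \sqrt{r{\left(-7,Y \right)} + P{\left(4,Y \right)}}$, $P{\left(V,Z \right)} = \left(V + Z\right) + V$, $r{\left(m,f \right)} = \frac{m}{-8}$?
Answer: $\frac{465}{983} - \frac{29434 i \sqrt{1826}}{913} \approx 0.47304 - 1377.6 i$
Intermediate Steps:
$r{\left(m,f \right)} = - \frac{m}{8}$ ($r{\left(m,f \right)} = m \left(- \frac{1}{8}\right) = - \frac{m}{8}$)
$P{\left(V,Z \right)} = Z + 2 V$
$C{\left(Y \right)} = \sqrt{\frac{71}{8} + Y}$ ($C{\left(Y \right)} = \sqrt{\left(- \frac{1}{8}\right) \left(-7\right) + \left(Y + 2 \cdot 4\right)} = \sqrt{\frac{7}{8} + \left(Y + 8\right)} = \sqrt{\frac{7}{8} + \left(8 + Y\right)} = \sqrt{\frac{71}{8} + Y}$)
$\frac{2325}{4915} + \frac{14717}{C{\left(-123 \right)}} = \frac{2325}{4915} + \frac{14717}{\frac{1}{4} \sqrt{142 + 16 \left(-123\right)}} = 2325 \cdot \frac{1}{4915} + \frac{14717}{\frac{1}{4} \sqrt{142 - 1968}} = \frac{465}{983} + \frac{14717}{\frac{1}{4} \sqrt{-1826}} = \frac{465}{983} + \frac{14717}{\frac{1}{4} i \sqrt{1826}} = \frac{465}{983} + 14717 \left(- \frac{2 i \sqrt{1826}}{913}\right) = \frac{465}{983} - \frac{29434 i \sqrt{1826}}{913}$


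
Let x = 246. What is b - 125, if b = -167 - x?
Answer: -538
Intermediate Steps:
b = -413 (b = -167 - 1*246 = -167 - 246 = -413)
b - 125 = -413 - 125 = -538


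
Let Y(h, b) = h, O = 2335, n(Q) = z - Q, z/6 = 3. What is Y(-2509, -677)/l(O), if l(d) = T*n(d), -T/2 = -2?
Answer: 2509/9268 ≈ 0.27072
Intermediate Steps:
T = 4 (T = -2*(-2) = 4)
z = 18 (z = 6*3 = 18)
n(Q) = 18 - Q
l(d) = 72 - 4*d (l(d) = 4*(18 - d) = 72 - 4*d)
Y(-2509, -677)/l(O) = -2509/(72 - 4*2335) = -2509/(72 - 9340) = -2509/(-9268) = -2509*(-1/9268) = 2509/9268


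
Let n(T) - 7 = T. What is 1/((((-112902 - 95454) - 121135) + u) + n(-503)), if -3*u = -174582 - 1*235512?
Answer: -1/193289 ≈ -5.1736e-6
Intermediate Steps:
u = 136698 (u = -(-174582 - 1*235512)/3 = -(-174582 - 235512)/3 = -1/3*(-410094) = 136698)
n(T) = 7 + T
1/((((-112902 - 95454) - 121135) + u) + n(-503)) = 1/((((-112902 - 95454) - 121135) + 136698) + (7 - 503)) = 1/(((-208356 - 121135) + 136698) - 496) = 1/((-329491 + 136698) - 496) = 1/(-192793 - 496) = 1/(-193289) = -1/193289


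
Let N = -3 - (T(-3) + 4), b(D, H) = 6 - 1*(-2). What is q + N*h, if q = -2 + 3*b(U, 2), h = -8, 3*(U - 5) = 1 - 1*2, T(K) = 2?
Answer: 94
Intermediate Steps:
U = 14/3 (U = 5 + (1 - 1*2)/3 = 5 + (1 - 2)/3 = 5 + (⅓)*(-1) = 5 - ⅓ = 14/3 ≈ 4.6667)
b(D, H) = 8 (b(D, H) = 6 + 2 = 8)
q = 22 (q = -2 + 3*8 = -2 + 24 = 22)
N = -9 (N = -3 - (2 + 4) = -3 - 1*6 = -3 - 6 = -9)
q + N*h = 22 - 9*(-8) = 22 + 72 = 94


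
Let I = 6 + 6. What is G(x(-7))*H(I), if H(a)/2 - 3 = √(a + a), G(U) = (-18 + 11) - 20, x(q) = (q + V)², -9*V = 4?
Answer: -162 - 108*√6 ≈ -426.54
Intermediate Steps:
V = -4/9 (V = -⅑*4 = -4/9 ≈ -0.44444)
x(q) = (-4/9 + q)² (x(q) = (q - 4/9)² = (-4/9 + q)²)
I = 12
G(U) = -27 (G(U) = -7 - 20 = -27)
H(a) = 6 + 2*√2*√a (H(a) = 6 + 2*√(a + a) = 6 + 2*√(2*a) = 6 + 2*(√2*√a) = 6 + 2*√2*√a)
G(x(-7))*H(I) = -27*(6 + 2*√2*√12) = -27*(6 + 2*√2*(2*√3)) = -27*(6 + 4*√6) = -162 - 108*√6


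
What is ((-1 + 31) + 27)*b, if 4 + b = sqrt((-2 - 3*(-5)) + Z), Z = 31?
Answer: -228 + 114*sqrt(11) ≈ 150.10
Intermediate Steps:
b = -4 + 2*sqrt(11) (b = -4 + sqrt((-2 - 3*(-5)) + 31) = -4 + sqrt((-2 + 15) + 31) = -4 + sqrt(13 + 31) = -4 + sqrt(44) = -4 + 2*sqrt(11) ≈ 2.6333)
((-1 + 31) + 27)*b = ((-1 + 31) + 27)*(-4 + 2*sqrt(11)) = (30 + 27)*(-4 + 2*sqrt(11)) = 57*(-4 + 2*sqrt(11)) = -228 + 114*sqrt(11)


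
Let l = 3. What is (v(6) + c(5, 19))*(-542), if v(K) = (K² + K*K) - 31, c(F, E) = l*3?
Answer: -27100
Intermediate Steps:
c(F, E) = 9 (c(F, E) = 3*3 = 9)
v(K) = -31 + 2*K² (v(K) = (K² + K²) - 31 = 2*K² - 31 = -31 + 2*K²)
(v(6) + c(5, 19))*(-542) = ((-31 + 2*6²) + 9)*(-542) = ((-31 + 2*36) + 9)*(-542) = ((-31 + 72) + 9)*(-542) = (41 + 9)*(-542) = 50*(-542) = -27100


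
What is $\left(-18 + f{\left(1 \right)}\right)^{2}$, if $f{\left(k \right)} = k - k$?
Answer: $324$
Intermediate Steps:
$f{\left(k \right)} = 0$
$\left(-18 + f{\left(1 \right)}\right)^{2} = \left(-18 + 0\right)^{2} = \left(-18\right)^{2} = 324$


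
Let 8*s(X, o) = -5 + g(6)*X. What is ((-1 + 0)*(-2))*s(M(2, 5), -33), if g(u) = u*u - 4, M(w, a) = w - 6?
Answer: -133/4 ≈ -33.250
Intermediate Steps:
M(w, a) = -6 + w
g(u) = -4 + u**2 (g(u) = u**2 - 4 = -4 + u**2)
s(X, o) = -5/8 + 4*X (s(X, o) = (-5 + (-4 + 6**2)*X)/8 = (-5 + (-4 + 36)*X)/8 = (-5 + 32*X)/8 = -5/8 + 4*X)
((-1 + 0)*(-2))*s(M(2, 5), -33) = ((-1 + 0)*(-2))*(-5/8 + 4*(-6 + 2)) = (-1*(-2))*(-5/8 + 4*(-4)) = 2*(-5/8 - 16) = 2*(-133/8) = -133/4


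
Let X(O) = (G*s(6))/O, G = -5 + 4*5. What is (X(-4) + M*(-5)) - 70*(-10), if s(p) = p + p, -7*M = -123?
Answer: 3970/7 ≈ 567.14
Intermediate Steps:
M = 123/7 (M = -⅐*(-123) = 123/7 ≈ 17.571)
s(p) = 2*p
G = 15 (G = -5 + 20 = 15)
X(O) = 180/O (X(O) = (15*(2*6))/O = (15*12)/O = 180/O)
(X(-4) + M*(-5)) - 70*(-10) = (180/(-4) + (123/7)*(-5)) - 70*(-10) = (180*(-¼) - 615/7) - 1*(-700) = (-45 - 615/7) + 700 = -930/7 + 700 = 3970/7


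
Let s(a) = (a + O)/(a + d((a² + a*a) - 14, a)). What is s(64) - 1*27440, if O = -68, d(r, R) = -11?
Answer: -1454324/53 ≈ -27440.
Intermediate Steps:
s(a) = (-68 + a)/(-11 + a) (s(a) = (a - 68)/(a - 11) = (-68 + a)/(-11 + a))
s(64) - 1*27440 = (-68 + 64)/(-11 + 64) - 1*27440 = -4/53 - 27440 = -1454324/53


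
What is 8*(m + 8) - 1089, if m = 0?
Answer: -1025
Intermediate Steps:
8*(m + 8) - 1089 = 8*(0 + 8) - 1089 = 8*8 - 1089 = 64 - 1089 = -1025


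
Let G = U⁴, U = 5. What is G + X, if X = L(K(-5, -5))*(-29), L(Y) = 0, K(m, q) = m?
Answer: 625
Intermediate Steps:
G = 625 (G = 5⁴ = 625)
X = 0 (X = 0*(-29) = 0)
G + X = 625 + 0 = 625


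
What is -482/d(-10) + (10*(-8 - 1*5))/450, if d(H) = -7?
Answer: 21599/315 ≈ 68.568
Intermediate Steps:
-482/d(-10) + (10*(-8 - 1*5))/450 = -482/(-7) + (10*(-8 - 1*5))/450 = -482*(-⅐) + (10*(-8 - 5))*(1/450) = 482/7 + (10*(-13))*(1/450) = 482/7 - 130*1/450 = 482/7 - 13/45 = 21599/315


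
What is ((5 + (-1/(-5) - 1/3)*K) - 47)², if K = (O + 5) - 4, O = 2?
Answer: 44944/25 ≈ 1797.8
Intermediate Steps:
K = 3 (K = (2 + 5) - 4 = 7 - 4 = 3)
((5 + (-1/(-5) - 1/3)*K) - 47)² = ((5 + (-1/(-5) - 1/3)*3) - 47)² = ((5 + (-1*(-⅕) - 1*⅓)*3) - 47)² = ((5 + (⅕ - ⅓)*3) - 47)² = ((5 - 2/15*3) - 47)² = ((5 - ⅖) - 47)² = (23/5 - 47)² = (-212/5)² = 44944/25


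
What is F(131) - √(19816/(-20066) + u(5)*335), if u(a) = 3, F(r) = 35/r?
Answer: 35/131 - √101064987481/10033 ≈ -31.419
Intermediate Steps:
F(131) - √(19816/(-20066) + u(5)*335) = 35/131 - √(19816/(-20066) + 3*335) = 35*(1/131) - √(19816*(-1/20066) + 1005) = 35/131 - √(-9908/10033 + 1005) = 35/131 - √(10073257/10033) = 35/131 - √101064987481/10033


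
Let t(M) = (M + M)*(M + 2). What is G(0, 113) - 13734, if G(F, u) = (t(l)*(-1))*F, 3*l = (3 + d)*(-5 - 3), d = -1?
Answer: -13734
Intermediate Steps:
l = -16/3 (l = ((3 - 1)*(-5 - 3))/3 = (2*(-8))/3 = (⅓)*(-16) = -16/3 ≈ -5.3333)
t(M) = 2*M*(2 + M) (t(M) = (2*M)*(2 + M) = 2*M*(2 + M))
G(F, u) = -320*F/9 (G(F, u) = ((2*(-16/3)*(2 - 16/3))*(-1))*F = ((2*(-16/3)*(-10/3))*(-1))*F = ((320/9)*(-1))*F = -320*F/9)
G(0, 113) - 13734 = -320/9*0 - 13734 = 0 - 13734 = -13734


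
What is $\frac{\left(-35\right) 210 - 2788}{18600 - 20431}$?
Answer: $\frac{10138}{1831} \approx 5.5369$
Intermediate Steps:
$\frac{\left(-35\right) 210 - 2788}{18600 - 20431} = \frac{-7350 - 2788}{-1831} = \left(-10138\right) \left(- \frac{1}{1831}\right) = \frac{10138}{1831}$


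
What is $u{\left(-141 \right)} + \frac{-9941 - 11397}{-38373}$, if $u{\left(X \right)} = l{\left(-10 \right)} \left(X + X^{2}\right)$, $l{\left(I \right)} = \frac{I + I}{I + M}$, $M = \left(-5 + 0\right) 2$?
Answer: $\frac{757504358}{38373} \approx 19741.0$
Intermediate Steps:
$M = -10$ ($M = \left(-5\right) 2 = -10$)
$l{\left(I \right)} = \frac{2 I}{-10 + I}$ ($l{\left(I \right)} = \frac{I + I}{I - 10} = \frac{2 I}{-10 + I}$)
$u{\left(X \right)} = X + X^{2}$ ($u{\left(X \right)} = 2 \left(-10\right) \frac{1}{-10 - 10} \left(X + X^{2}\right) = 2 \left(-10\right) \frac{1}{-20} \left(X + X^{2}\right) = 2 \left(-10\right) \left(- \frac{1}{20}\right) \left(X + X^{2}\right) = 1 \left(X + X^{2}\right) = X + X^{2}$)
$u{\left(-141 \right)} + \frac{-9941 - 11397}{-38373} = - 141 \left(1 - 141\right) + \frac{-9941 - 11397}{-38373} = \left(-141\right) \left(-140\right) - - \frac{21338}{38373} = 19740 + \frac{21338}{38373} = \frac{757504358}{38373}$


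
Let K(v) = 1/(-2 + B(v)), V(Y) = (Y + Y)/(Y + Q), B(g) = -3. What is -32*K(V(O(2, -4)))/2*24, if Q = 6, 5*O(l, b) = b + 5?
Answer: 384/5 ≈ 76.800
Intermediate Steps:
O(l, b) = 1 + b/5 (O(l, b) = (b + 5)/5 = (5 + b)/5 = 1 + b/5)
V(Y) = 2*Y/(6 + Y) (V(Y) = (Y + Y)/(Y + 6) = (2*Y)/(6 + Y) = 2*Y/(6 + Y))
K(v) = -⅕ (K(v) = 1/(-2 - 3) = 1/(-5) = -⅕)
-32*K(V(O(2, -4)))/2*24 = -(-32)/(5*2)*24 = -32*(-⅒)*24 = (16/5)*24 = 384/5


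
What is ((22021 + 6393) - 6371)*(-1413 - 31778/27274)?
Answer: -425098593710/13637 ≈ -3.1172e+7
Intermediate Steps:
((22021 + 6393) - 6371)*(-1413 - 31778/27274) = (28414 - 6371)*(-1413 - 31778*1/27274) = 22043*(-1413 - 15889/13637) = 22043*(-19284970/13637) = -425098593710/13637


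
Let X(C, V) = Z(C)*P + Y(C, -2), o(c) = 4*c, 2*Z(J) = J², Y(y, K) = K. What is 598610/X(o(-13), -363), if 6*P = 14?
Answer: 897915/4729 ≈ 189.87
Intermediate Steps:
Z(J) = J²/2
P = 7/3 (P = (⅙)*14 = 7/3 ≈ 2.3333)
X(C, V) = -2 + 7*C²/6 (X(C, V) = (C²/2)*(7/3) - 2 = 7*C²/6 - 2 = -2 + 7*C²/6)
598610/X(o(-13), -363) = 598610/(-2 + 7*(4*(-13))²/6) = 598610/(-2 + (7/6)*(-52)²) = 598610/(-2 + (7/6)*2704) = 598610/(-2 + 9464/3) = 598610/(9458/3) = 598610*(3/9458) = 897915/4729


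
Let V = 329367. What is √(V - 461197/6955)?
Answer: 4*√995558820815/6955 ≈ 573.85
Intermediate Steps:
√(V - 461197/6955) = √(329367 - 461197/6955) = √(2290286288/6955) = 4*√995558820815/6955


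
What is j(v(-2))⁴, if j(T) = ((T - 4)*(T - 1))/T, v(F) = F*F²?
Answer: 531441/16 ≈ 33215.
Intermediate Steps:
v(F) = F³
j(T) = (-1 + T)*(-4 + T)/T (j(T) = ((-4 + T)*(-1 + T))/T = ((-1 + T)*(-4 + T))/T = (-1 + T)*(-4 + T)/T)
j(v(-2))⁴ = (-5 + (-2)³ + 4/((-2)³))⁴ = (-5 - 8 + 4/(-8))⁴ = (-5 - 8 + 4*(-⅛))⁴ = (-5 - 8 - ½)⁴ = (-27/2)⁴ = 531441/16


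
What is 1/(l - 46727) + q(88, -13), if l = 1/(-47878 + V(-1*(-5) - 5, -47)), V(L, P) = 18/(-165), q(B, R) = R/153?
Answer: -533333727833/6275347134597 ≈ -0.084989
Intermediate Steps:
q(B, R) = R/153 (q(B, R) = R*(1/153) = R/153)
V(L, P) = -6/55 (V(L, P) = 18*(-1/165) = -6/55)
l = -55/2633296 (l = 1/(-47878 - 6/55) = 1/(-2633296/55) = -55/2633296 ≈ -2.0886e-5)
1/(l - 46727) + q(88, -13) = 1/(-55/2633296 - 46727) + (1/153)*(-13) = 1/(-123046022247/2633296) - 13/153 = -2633296/123046022247 - 13/153 = -533333727833/6275347134597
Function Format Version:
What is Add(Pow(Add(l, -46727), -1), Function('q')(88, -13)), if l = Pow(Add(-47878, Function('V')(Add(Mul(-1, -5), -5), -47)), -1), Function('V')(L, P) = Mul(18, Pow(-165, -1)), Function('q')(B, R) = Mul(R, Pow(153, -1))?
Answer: Rational(-533333727833, 6275347134597) ≈ -0.084989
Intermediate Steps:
Function('q')(B, R) = Mul(Rational(1, 153), R) (Function('q')(B, R) = Mul(R, Rational(1, 153)) = Mul(Rational(1, 153), R))
Function('V')(L, P) = Rational(-6, 55) (Function('V')(L, P) = Mul(18, Rational(-1, 165)) = Rational(-6, 55))
l = Rational(-55, 2633296) (l = Pow(Add(-47878, Rational(-6, 55)), -1) = Pow(Rational(-2633296, 55), -1) = Rational(-55, 2633296) ≈ -2.0886e-5)
Add(Pow(Add(l, -46727), -1), Function('q')(88, -13)) = Add(Pow(Add(Rational(-55, 2633296), -46727), -1), Mul(Rational(1, 153), -13)) = Add(Pow(Rational(-123046022247, 2633296), -1), Rational(-13, 153)) = Add(Rational(-2633296, 123046022247), Rational(-13, 153)) = Rational(-533333727833, 6275347134597)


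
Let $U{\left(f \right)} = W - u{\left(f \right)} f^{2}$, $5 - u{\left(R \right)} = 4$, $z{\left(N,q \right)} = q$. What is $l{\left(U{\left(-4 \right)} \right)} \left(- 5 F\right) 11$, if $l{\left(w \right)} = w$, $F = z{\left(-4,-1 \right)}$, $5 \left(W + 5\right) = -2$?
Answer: $-1177$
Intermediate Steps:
$W = - \frac{27}{5}$ ($W = -5 + \frac{1}{5} \left(-2\right) = -5 - \frac{2}{5} = - \frac{27}{5} \approx -5.4$)
$u{\left(R \right)} = 1$ ($u{\left(R \right)} = 5 - 4 = 1$)
$F = -1$
$U{\left(f \right)} = - \frac{27}{5} - f^{2}$ ($U{\left(f \right)} = - \frac{27}{5} - 1 f^{2} = - \frac{27}{5} - f^{2}$)
$l{\left(U{\left(-4 \right)} \right)} \left(- 5 F\right) 11 = \left(- \frac{27}{5} - \left(-4\right)^{2}\right) \left(\left(-5\right) \left(-1\right)\right) 11 = \left(- \frac{27}{5} - 16\right) 5 \cdot 11 = \left(- \frac{107}{5}\right) 5 \cdot 11 = \left(-107\right) 11 = -1177$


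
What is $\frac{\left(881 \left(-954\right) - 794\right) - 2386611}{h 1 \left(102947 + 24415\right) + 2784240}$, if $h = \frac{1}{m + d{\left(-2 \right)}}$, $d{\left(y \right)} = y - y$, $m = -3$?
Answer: $- \frac{3227879}{2741786} \approx -1.1773$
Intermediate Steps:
$d{\left(y \right)} = 0$
$h = - \frac{1}{3}$ ($h = \frac{1}{-3 + 0} = \frac{1}{-3} = - \frac{1}{3} \approx -0.33333$)
$\frac{\left(881 \left(-954\right) - 794\right) - 2386611}{h 1 \left(102947 + 24415\right) + 2784240} = \frac{\left(881 \left(-954\right) - 794\right) - 2386611}{\left(- \frac{1}{3}\right) 1 \left(102947 + 24415\right) + 2784240} = \frac{\left(-840474 - 794\right) - 2386611}{\left(- \frac{1}{3}\right) 127362 + 2784240} = \frac{-841268 - 2386611}{-42454 + 2784240} = - \frac{3227879}{2741786}$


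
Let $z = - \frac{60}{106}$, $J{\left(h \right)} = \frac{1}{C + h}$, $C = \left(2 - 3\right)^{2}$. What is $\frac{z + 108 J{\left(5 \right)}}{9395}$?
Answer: $\frac{924}{497935} \approx 0.0018557$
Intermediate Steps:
$C = 1$ ($C = \left(-1\right)^{2} = 1$)
$J{\left(h \right)} = \frac{1}{1 + h}$
$z = - \frac{30}{53}$ ($z = \left(-60\right) \frac{1}{106} = - \frac{30}{53} \approx -0.56604$)
$\frac{z + 108 J{\left(5 \right)}}{9395} = \frac{- \frac{30}{53} + \frac{108}{1 + 5}}{9395} = \left(- \frac{30}{53} + \frac{108}{6}\right) \frac{1}{9395} = \left(- \frac{30}{53} + 108 \cdot \frac{1}{6}\right) \frac{1}{9395} = \left(- \frac{30}{53} + 18\right) \frac{1}{9395} = \frac{924}{53} \cdot \frac{1}{9395} = \frac{924}{497935}$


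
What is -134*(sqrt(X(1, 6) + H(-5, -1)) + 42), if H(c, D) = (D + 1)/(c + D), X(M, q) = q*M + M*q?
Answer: -5628 - 268*sqrt(3) ≈ -6092.2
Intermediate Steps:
X(M, q) = 2*M*q (X(M, q) = M*q + M*q = 2*M*q)
H(c, D) = (1 + D)/(D + c)
-134*(sqrt(X(1, 6) + H(-5, -1)) + 42) = -134*(sqrt(2*1*6 + (1 - 1)/(-1 - 5)) + 42) = -134*(sqrt(12 + 0/(-6)) + 42) = -134*(sqrt(12 - 1/6*0) + 42) = -134*(sqrt(12 + 0) + 42) = -134*(sqrt(12) + 42) = -134*(2*sqrt(3) + 42) = -134*(42 + 2*sqrt(3)) = -5628 - 268*sqrt(3)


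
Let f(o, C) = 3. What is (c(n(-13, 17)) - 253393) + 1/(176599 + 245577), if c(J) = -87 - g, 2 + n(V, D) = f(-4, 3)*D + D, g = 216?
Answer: -107104362495/422176 ≈ -2.5370e+5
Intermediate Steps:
n(V, D) = -2 + 4*D (n(V, D) = -2 + (3*D + D) = -2 + 4*D)
c(J) = -303 (c(J) = -87 - 1*216 = -87 - 216 = -303)
(c(n(-13, 17)) - 253393) + 1/(176599 + 245577) = (-303 - 253393) + 1/(176599 + 245577) = -253696 + 1/422176 = -107104362495/422176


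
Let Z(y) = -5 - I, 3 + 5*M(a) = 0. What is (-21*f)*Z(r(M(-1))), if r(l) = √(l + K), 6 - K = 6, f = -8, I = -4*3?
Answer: 1176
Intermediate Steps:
I = -12
K = 0 (K = 6 - 1*6 = 6 - 6 = 0)
M(a) = -⅗ (M(a) = -⅗ + (⅕)*0 = -⅗ + 0 = -⅗)
r(l) = √l (r(l) = √(l + 0) = √l)
Z(y) = 7 (Z(y) = -5 - 1*(-12) = -5 + 12 = 7)
(-21*f)*Z(r(M(-1))) = -21*(-8)*7 = 168*7 = 1176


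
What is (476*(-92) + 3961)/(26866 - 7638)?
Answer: -3621/1748 ≈ -2.0715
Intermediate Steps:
(476*(-92) + 3961)/(26866 - 7638) = (-43792 + 3961)/19228 = -39831*1/19228 = -3621/1748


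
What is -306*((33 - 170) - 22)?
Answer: 48654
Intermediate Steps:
-306*((33 - 170) - 22) = -306*(-137 - 22) = -306*(-159) = 48654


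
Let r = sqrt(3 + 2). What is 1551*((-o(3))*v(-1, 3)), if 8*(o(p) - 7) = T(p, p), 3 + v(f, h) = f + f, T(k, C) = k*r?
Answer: 54285 + 23265*sqrt(5)/8 ≈ 60788.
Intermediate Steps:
r = sqrt(5) ≈ 2.2361
T(k, C) = k*sqrt(5)
v(f, h) = -3 + 2*f (v(f, h) = -3 + (f + f) = -3 + 2*f)
o(p) = 7 + p*sqrt(5)/8 (o(p) = 7 + (p*sqrt(5))/8 = 7 + p*sqrt(5)/8)
1551*((-o(3))*v(-1, 3)) = 1551*((-(7 + (1/8)*3*sqrt(5)))*(-3 + 2*(-1))) = 1551*((-(7 + 3*sqrt(5)/8))*(-3 - 2)) = 1551*((-7 - 3*sqrt(5)/8)*(-5)) = 1551*(35 + 15*sqrt(5)/8) = 54285 + 23265*sqrt(5)/8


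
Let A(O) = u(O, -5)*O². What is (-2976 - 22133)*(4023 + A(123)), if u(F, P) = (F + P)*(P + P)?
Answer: 448150378473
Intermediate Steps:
u(F, P) = 2*P*(F + P) (u(F, P) = (F + P)*(2*P) = 2*P*(F + P))
A(O) = O²*(50 - 10*O) (A(O) = (2*(-5)*(O - 5))*O² = (2*(-5)*(-5 + O))*O² = (50 - 10*O)*O² = O²*(50 - 10*O))
(-2976 - 22133)*(4023 + A(123)) = (-2976 - 22133)*(4023 + 10*123²*(5 - 1*123)) = -25109*(4023 + 10*15129*(5 - 123)) = -25109*(4023 + 10*15129*(-118)) = -25109*(4023 - 17852220) = -25109*(-17848197) = 448150378473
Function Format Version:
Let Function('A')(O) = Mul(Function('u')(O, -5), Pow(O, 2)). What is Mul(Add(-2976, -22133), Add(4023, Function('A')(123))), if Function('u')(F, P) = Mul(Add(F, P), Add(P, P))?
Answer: 448150378473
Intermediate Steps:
Function('u')(F, P) = Mul(2, P, Add(F, P)) (Function('u')(F, P) = Mul(Add(F, P), Mul(2, P)) = Mul(2, P, Add(F, P)))
Function('A')(O) = Mul(Pow(O, 2), Add(50, Mul(-10, O))) (Function('A')(O) = Mul(Mul(2, -5, Add(O, -5)), Pow(O, 2)) = Mul(Mul(2, -5, Add(-5, O)), Pow(O, 2)) = Mul(Add(50, Mul(-10, O)), Pow(O, 2)) = Mul(Pow(O, 2), Add(50, Mul(-10, O))))
Mul(Add(-2976, -22133), Add(4023, Function('A')(123))) = Mul(Add(-2976, -22133), Add(4023, Mul(10, Pow(123, 2), Add(5, Mul(-1, 123))))) = Mul(-25109, Add(4023, Mul(10, 15129, Add(5, -123)))) = Mul(-25109, Add(4023, Mul(10, 15129, -118))) = Mul(-25109, Add(4023, -17852220)) = Mul(-25109, -17848197) = 448150378473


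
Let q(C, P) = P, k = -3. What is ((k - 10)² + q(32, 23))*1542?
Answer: 296064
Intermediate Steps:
((k - 10)² + q(32, 23))*1542 = ((-3 - 10)² + 23)*1542 = ((-13)² + 23)*1542 = (169 + 23)*1542 = 192*1542 = 296064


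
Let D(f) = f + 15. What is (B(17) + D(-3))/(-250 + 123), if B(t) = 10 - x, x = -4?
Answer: -26/127 ≈ -0.20472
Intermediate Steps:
D(f) = 15 + f
B(t) = 14 (B(t) = 10 - 1*(-4) = 10 + 4 = 14)
(B(17) + D(-3))/(-250 + 123) = (14 + (15 - 3))/(-250 + 123) = (14 + 12)/(-127) = 26*(-1/127) = -26/127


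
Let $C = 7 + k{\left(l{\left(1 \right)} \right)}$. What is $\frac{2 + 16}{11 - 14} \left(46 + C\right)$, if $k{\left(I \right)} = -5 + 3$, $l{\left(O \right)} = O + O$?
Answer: $-306$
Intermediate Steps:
$l{\left(O \right)} = 2 O$
$k{\left(I \right)} = -2$
$C = 5$ ($C = 7 - 2 = 5$)
$\frac{2 + 16}{11 - 14} \left(46 + C\right) = \frac{2 + 16}{11 - 14} \left(46 + 5\right) = \frac{18}{-3} \cdot 51 = 18 \left(- \frac{1}{3}\right) 51 = \left(-6\right) 51 = -306$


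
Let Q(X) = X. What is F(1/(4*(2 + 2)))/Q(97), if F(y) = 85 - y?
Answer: 1359/1552 ≈ 0.87564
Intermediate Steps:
F(1/(4*(2 + 2)))/Q(97) = (85 - 1/(4*(2 + 2)))/97 = (85 - 1/(4*4))*(1/97) = (85 - 1/16)*(1/97) = (1359/16)*(1/97) = 1359/1552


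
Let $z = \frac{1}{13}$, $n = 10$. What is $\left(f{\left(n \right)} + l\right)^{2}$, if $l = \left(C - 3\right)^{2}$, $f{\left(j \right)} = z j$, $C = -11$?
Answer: $\frac{6543364}{169} \approx 38718.0$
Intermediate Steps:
$z = \frac{1}{13} \approx 0.076923$
$f{\left(j \right)} = \frac{j}{13}$
$l = 196$ ($l = \left(-11 - 3\right)^{2} = \left(-14\right)^{2} = 196$)
$\left(f{\left(n \right)} + l\right)^{2} = \left(\frac{1}{13} \cdot 10 + 196\right)^{2} = \left(\frac{10}{13} + 196\right)^{2} = \left(\frac{2558}{13}\right)^{2} = \frac{6543364}{169}$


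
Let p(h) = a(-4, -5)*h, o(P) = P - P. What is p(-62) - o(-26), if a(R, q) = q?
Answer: 310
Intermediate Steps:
o(P) = 0
p(h) = -5*h
p(-62) - o(-26) = -5*(-62) - 1*0 = 310 + 0 = 310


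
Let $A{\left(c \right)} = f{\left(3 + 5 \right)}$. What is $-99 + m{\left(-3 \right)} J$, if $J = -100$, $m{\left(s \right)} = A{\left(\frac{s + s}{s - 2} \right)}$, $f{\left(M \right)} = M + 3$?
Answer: $-1199$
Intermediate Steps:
$f{\left(M \right)} = 3 + M$
$A{\left(c \right)} = 11$ ($A{\left(c \right)} = 3 + \left(3 + 5\right) = 3 + 8 = 11$)
$m{\left(s \right)} = 11$
$-99 + m{\left(-3 \right)} J = -99 + 11 \left(-100\right) = -99 - 1100 = -1199$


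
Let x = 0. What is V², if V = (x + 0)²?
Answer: 0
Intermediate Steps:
V = 0 (V = (0 + 0)² = 0² = 0)
V² = 0² = 0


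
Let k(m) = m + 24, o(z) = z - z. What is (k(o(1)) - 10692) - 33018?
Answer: -43686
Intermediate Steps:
o(z) = 0
k(m) = 24 + m
(k(o(1)) - 10692) - 33018 = ((24 + 0) - 10692) - 33018 = (24 - 10692) - 33018 = -10668 - 33018 = -43686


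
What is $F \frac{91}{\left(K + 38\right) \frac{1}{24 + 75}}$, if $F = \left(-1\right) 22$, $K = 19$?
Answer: $- \frac{66066}{19} \approx -3477.2$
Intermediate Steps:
$F = -22$
$F \frac{91}{\left(K + 38\right) \frac{1}{24 + 75}} = - 22 \frac{91}{\left(19 + 38\right) \frac{1}{24 + 75}} = - 22 \frac{91}{57 \cdot \frac{1}{99}} = - 22 \frac{91}{\frac{19}{33}} = - 22 \cdot 91 \cdot \frac{33}{19} = \left(-22\right) \frac{3003}{19} = - \frac{66066}{19}$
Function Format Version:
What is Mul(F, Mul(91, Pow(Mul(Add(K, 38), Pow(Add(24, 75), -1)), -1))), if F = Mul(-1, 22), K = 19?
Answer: Rational(-66066, 19) ≈ -3477.2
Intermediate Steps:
F = -22
Mul(F, Mul(91, Pow(Mul(Add(K, 38), Pow(Add(24, 75), -1)), -1))) = Mul(-22, Mul(91, Pow(Mul(Add(19, 38), Pow(Add(24, 75), -1)), -1))) = Mul(-22, Mul(91, Pow(Mul(57, Pow(99, -1)), -1))) = Mul(-22, Mul(91, Pow(Mul(57, Rational(1, 99)), -1))) = Mul(-22, Mul(91, Pow(Rational(19, 33), -1))) = Mul(-22, Mul(91, Rational(33, 19))) = Mul(-22, Rational(3003, 19)) = Rational(-66066, 19)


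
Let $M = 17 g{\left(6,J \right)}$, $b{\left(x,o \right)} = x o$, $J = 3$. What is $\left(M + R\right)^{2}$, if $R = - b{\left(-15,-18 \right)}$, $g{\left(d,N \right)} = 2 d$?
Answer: $4356$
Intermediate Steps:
$b{\left(x,o \right)} = o x$
$M = 204$ ($M = 17 \cdot 2 \cdot 6 = 17 \cdot 12 = 204$)
$R = -270$ ($R = - \left(-18\right) \left(-15\right) = \left(-1\right) 270 = -270$)
$\left(M + R\right)^{2} = \left(204 - 270\right)^{2} = \left(-66\right)^{2} = 4356$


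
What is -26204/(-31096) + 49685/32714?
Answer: 150140151/63579659 ≈ 2.3615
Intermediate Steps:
-26204/(-31096) + 49685/32714 = -26204*(-1/31096) + 49685*(1/32714) = 6551/7774 + 49685/32714 = 150140151/63579659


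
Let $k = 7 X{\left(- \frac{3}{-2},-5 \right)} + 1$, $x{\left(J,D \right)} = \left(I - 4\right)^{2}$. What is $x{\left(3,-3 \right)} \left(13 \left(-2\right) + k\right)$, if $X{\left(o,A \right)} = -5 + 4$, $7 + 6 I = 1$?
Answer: $-800$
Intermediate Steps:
$I = -1$ ($I = - \frac{7}{6} + \frac{1}{6} \cdot 1 = - \frac{7}{6} + \frac{1}{6} = -1$)
$X{\left(o,A \right)} = -1$
$x{\left(J,D \right)} = 25$ ($x{\left(J,D \right)} = \left(-1 - 4\right)^{2} = \left(-5\right)^{2} = 25$)
$k = -6$ ($k = 7 \left(-1\right) + 1 = -7 + 1 = -6$)
$x{\left(3,-3 \right)} \left(13 \left(-2\right) + k\right) = 25 \left(13 \left(-2\right) - 6\right) = 25 \left(-26 - 6\right) = 25 \left(-32\right) = -800$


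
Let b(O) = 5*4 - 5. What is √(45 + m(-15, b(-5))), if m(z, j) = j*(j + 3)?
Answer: 3*√35 ≈ 17.748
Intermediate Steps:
b(O) = 15 (b(O) = 20 - 5 = 15)
m(z, j) = j*(3 + j)
√(45 + m(-15, b(-5))) = √(45 + 15*(3 + 15)) = √(45 + 15*18) = √(45 + 270) = √315 = 3*√35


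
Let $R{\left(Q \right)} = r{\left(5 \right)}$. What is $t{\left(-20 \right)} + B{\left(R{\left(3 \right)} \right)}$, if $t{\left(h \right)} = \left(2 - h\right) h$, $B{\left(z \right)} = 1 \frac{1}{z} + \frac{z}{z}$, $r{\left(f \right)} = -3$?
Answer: $- \frac{1318}{3} \approx -439.33$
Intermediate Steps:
$R{\left(Q \right)} = -3$
$B{\left(z \right)} = 1 + \frac{1}{z}$ ($B{\left(z \right)} = \frac{1}{z} + 1 = 1 + \frac{1}{z}$)
$t{\left(h \right)} = h \left(2 - h\right)$
$t{\left(-20 \right)} + B{\left(R{\left(3 \right)} \right)} = - 20 \left(2 - -20\right) + \frac{1 - 3}{-3} = - 20 \left(2 + 20\right) - - \frac{2}{3} = \left(-20\right) 22 + \frac{2}{3} = -440 + \frac{2}{3} = - \frac{1318}{3}$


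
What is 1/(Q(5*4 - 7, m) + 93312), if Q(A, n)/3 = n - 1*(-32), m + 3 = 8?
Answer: 1/93423 ≈ 1.0704e-5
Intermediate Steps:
m = 5 (m = -3 + 8 = 5)
Q(A, n) = 96 + 3*n (Q(A, n) = 3*(n - 1*(-32)) = 3*(n + 32) = 3*(32 + n) = 96 + 3*n)
1/(Q(5*4 - 7, m) + 93312) = 1/((96 + 3*5) + 93312) = 1/((96 + 15) + 93312) = 1/(111 + 93312) = 1/93423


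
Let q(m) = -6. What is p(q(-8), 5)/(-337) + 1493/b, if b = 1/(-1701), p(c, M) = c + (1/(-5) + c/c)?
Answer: -4279214179/1685 ≈ -2.5396e+6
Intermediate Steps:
p(c, M) = 4/5 + c (p(c, M) = c + (1*(-1/5) + 1) = c + (-1/5 + 1) = c + 4/5 = 4/5 + c)
b = -1/1701 ≈ -0.00058789
p(q(-8), 5)/(-337) + 1493/b = (4/5 - 6)/(-337) + 1493/(-1/1701) = -26/5*(-1/337) + 1493*(-1701) = 26/1685 - 2539593 = -4279214179/1685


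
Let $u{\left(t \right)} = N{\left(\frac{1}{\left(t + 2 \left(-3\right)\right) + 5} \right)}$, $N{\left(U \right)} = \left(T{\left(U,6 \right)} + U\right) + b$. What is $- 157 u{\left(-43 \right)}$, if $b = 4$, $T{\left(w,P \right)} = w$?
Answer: $- \frac{13659}{22} \approx -620.86$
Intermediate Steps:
$N{\left(U \right)} = 4 + 2 U$ ($N{\left(U \right)} = \left(U + U\right) + 4 = 2 U + 4 = 4 + 2 U$)
$u{\left(t \right)} = 4 + \frac{2}{-1 + t}$ ($u{\left(t \right)} = 4 + \frac{2}{\left(t + 2 \left(-3\right)\right) + 5} = 4 + \frac{2}{\left(t - 6\right) + 5} = 4 + \frac{2}{\left(-6 + t\right) + 5} = 4 + \frac{2}{-1 + t}$)
$- 157 u{\left(-43 \right)} = - 157 \frac{2 \left(-1 + 2 \left(-43\right)\right)}{-1 - 43} = - 157 \frac{2 \left(-1 - 86\right)}{-44} = - 157 \cdot 2 \left(- \frac{1}{44}\right) \left(-87\right) = \left(-157\right) \frac{87}{22} = - \frac{13659}{22}$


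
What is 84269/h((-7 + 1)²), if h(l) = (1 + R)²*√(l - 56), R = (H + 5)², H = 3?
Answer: -84269*I*√5/42250 ≈ -4.4599*I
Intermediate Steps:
R = 64 (R = (3 + 5)² = 8² = 64)
h(l) = 4225*√(-56 + l) (h(l) = (1 + 64)²*√(l - 56) = 65²*√(-56 + l) = 4225*√(-56 + l))
84269/h((-7 + 1)²) = 84269/((4225*√(-56 + (-7 + 1)²))) = 84269/((4225*√(-56 + (-6)²))) = 84269/((4225*√(-56 + 36))) = 84269/((4225*√(-20))) = 84269/((4225*(2*I*√5))) = 84269/((8450*I*√5)) = 84269*(-I*√5/42250) = -84269*I*√5/42250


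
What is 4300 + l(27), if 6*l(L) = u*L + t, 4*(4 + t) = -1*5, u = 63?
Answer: 36661/8 ≈ 4582.6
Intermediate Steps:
t = -21/4 (t = -4 + (-1*5)/4 = -4 + (1/4)*(-5) = -4 - 5/4 = -21/4 ≈ -5.2500)
l(L) = -7/8 + 21*L/2 (l(L) = (63*L - 21/4)/6 = (-21/4 + 63*L)/6 = -7/8 + 21*L/2)
4300 + l(27) = 4300 + (-7/8 + (21/2)*27) = 4300 + (-7/8 + 567/2) = 4300 + 2261/8 = 36661/8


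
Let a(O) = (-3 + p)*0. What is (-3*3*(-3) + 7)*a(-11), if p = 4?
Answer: 0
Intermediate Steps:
a(O) = 0 (a(O) = (-3 + 4)*0 = 1*0 = 0)
(-3*3*(-3) + 7)*a(-11) = (-3*3*(-3) + 7)*0 = (-9*(-3) + 7)*0 = (27 + 7)*0 = 34*0 = 0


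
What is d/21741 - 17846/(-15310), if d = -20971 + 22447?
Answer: 68431241/55475785 ≈ 1.2335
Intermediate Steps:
d = 1476
d/21741 - 17846/(-15310) = 1476/21741 - 17846/(-15310) = 1476*(1/21741) - 17846*(-1/15310) = 492/7247 + 8923/7655 = 68431241/55475785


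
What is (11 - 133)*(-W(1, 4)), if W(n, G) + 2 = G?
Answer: 244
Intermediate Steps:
W(n, G) = -2 + G
(11 - 133)*(-W(1, 4)) = (11 - 133)*(-(-2 + 4)) = -(-122)*2 = -122*(-2) = 244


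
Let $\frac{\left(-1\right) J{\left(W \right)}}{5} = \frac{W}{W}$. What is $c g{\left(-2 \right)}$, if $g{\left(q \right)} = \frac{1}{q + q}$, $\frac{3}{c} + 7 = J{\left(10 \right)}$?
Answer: $\frac{1}{16} \approx 0.0625$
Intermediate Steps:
$J{\left(W \right)} = -5$ ($J{\left(W \right)} = - 5 \frac{W}{W} = \left(-5\right) 1 = -5$)
$c = - \frac{1}{4}$ ($c = \frac{3}{-7 - 5} = \frac{3}{-12} = 3 \left(- \frac{1}{12}\right) = - \frac{1}{4} \approx -0.25$)
$g{\left(q \right)} = \frac{1}{2 q}$
$c g{\left(-2 \right)} = - \frac{\frac{1}{2} \frac{1}{-2}}{4} = - \frac{\frac{1}{2} \left(- \frac{1}{2}\right)}{4} = \left(- \frac{1}{4}\right) \left(- \frac{1}{4}\right) = \frac{1}{16}$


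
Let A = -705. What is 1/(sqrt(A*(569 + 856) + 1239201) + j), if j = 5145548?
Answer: 1286387/6619165996432 - 9*sqrt(181)/6619165996432 ≈ 1.9432e-7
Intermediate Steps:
1/(sqrt(A*(569 + 856) + 1239201) + j) = 1/(sqrt(-705*(569 + 856) + 1239201) + 5145548) = 1/(sqrt(-705*1425 + 1239201) + 5145548) = 1/(sqrt(-1004625 + 1239201) + 5145548) = 1/(sqrt(234576) + 5145548) = 1/(36*sqrt(181) + 5145548) = 1/(5145548 + 36*sqrt(181))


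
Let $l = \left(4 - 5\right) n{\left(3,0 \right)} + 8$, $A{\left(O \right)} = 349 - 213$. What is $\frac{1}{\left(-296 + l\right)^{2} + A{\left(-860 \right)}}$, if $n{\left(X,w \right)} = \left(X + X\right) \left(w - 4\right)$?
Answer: $\frac{1}{69832} \approx 1.432 \cdot 10^{-5}$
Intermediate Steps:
$A{\left(O \right)} = 136$ ($A{\left(O \right)} = 349 - 213 = 136$)
$n{\left(X,w \right)} = 2 X \left(-4 + w\right)$
$l = 32$ ($l = \left(4 - 5\right) 2 \cdot 3 \left(-4 + 0\right) + 8 = - 2 \cdot 3 \left(-4\right) + 8 = \left(-1\right) \left(-24\right) + 8 = 24 + 8 = 32$)
$\frac{1}{\left(-296 + l\right)^{2} + A{\left(-860 \right)}} = \frac{1}{\left(-296 + 32\right)^{2} + 136} = \frac{1}{\left(-264\right)^{2} + 136} = \frac{1}{69696 + 136} = \frac{1}{69832}$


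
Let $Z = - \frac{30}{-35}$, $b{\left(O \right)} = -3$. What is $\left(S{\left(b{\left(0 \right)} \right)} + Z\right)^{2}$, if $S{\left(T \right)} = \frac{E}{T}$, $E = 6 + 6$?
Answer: $\frac{484}{49} \approx 9.8775$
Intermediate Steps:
$E = 12$
$S{\left(T \right)} = \frac{12}{T}$
$Z = \frac{6}{7}$ ($Z = \left(-30\right) \left(- \frac{1}{35}\right) = \frac{6}{7} \approx 0.85714$)
$\left(S{\left(b{\left(0 \right)} \right)} + Z\right)^{2} = \left(\frac{12}{-3} + \frac{6}{7}\right)^{2} = \left(12 \left(- \frac{1}{3}\right) + \frac{6}{7}\right)^{2} = \left(-4 + \frac{6}{7}\right)^{2} = \left(- \frac{22}{7}\right)^{2} = \frac{484}{49}$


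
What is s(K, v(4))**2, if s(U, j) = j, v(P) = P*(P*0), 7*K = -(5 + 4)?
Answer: 0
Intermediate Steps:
K = -9/7 (K = (-(5 + 4))/7 = (-1*9)/7 = (1/7)*(-9) = -9/7 ≈ -1.2857)
v(P) = 0 (v(P) = P*0 = 0)
s(K, v(4))**2 = 0**2 = 0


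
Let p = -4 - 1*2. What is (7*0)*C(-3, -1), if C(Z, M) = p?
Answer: 0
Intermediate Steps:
p = -6 (p = -4 - 2 = -6)
C(Z, M) = -6
(7*0)*C(-3, -1) = (7*0)*(-6) = 0*(-6) = 0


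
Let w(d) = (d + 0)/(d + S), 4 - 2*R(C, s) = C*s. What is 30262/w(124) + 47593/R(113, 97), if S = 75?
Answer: 32986381501/679334 ≈ 48557.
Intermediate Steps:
R(C, s) = 2 - C*s/2
w(d) = d/(75 + d) (w(d) = (d + 0)/(d + 75) = d/(75 + d))
30262/w(124) + 47593/R(113, 97) = 30262/((124/(75 + 124))) + 47593/(2 - ½*113*97) = 30262/((124/199)) + 47593/(2 - 10961/2) = 30262/((124*(1/199))) + 47593/(-10957/2) = 30262/(124/199) + 47593*(-2/10957) = 30262*(199/124) - 95186/10957 = 3011069/62 - 95186/10957 = 32986381501/679334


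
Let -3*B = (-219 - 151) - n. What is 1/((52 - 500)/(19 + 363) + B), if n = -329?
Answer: 573/7159 ≈ 0.080039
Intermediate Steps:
B = 41/3 (B = -((-219 - 151) - 1*(-329))/3 = -(-370 + 329)/3 = -1/3*(-41) = 41/3 ≈ 13.667)
1/((52 - 500)/(19 + 363) + B) = 1/((52 - 500)/(19 + 363) + 41/3) = 1/(-448/382 + 41/3) = 1/(-448*1/382 + 41/3) = 1/(-224/191 + 41/3) = 1/(7159/573) = 573/7159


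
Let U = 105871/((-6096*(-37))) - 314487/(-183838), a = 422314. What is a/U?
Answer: 8755631039022432/45198142361 ≈ 1.9372e+5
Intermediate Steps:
U = 45198142361/20732514288 (U = 105871/225552 - 314487*(-1/183838) = 105871*(1/225552) + 314487/183838 = 105871/225552 + 314487/183838 = 45198142361/20732514288 ≈ 2.1801)
a/U = 422314/(45198142361/20732514288) = 422314*(20732514288/45198142361) = 8755631039022432/45198142361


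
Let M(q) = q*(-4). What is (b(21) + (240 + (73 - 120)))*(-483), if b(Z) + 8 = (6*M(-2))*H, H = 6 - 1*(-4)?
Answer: -321195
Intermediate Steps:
M(q) = -4*q
H = 10 (H = 6 + 4 = 10)
b(Z) = 472 (b(Z) = -8 + (6*(-4*(-2)))*10 = -8 + (6*8)*10 = -8 + 48*10 = -8 + 480 = 472)
(b(21) + (240 + (73 - 120)))*(-483) = (472 + (240 + (73 - 120)))*(-483) = (472 + (240 - 47))*(-483) = (472 + 193)*(-483) = 665*(-483) = -321195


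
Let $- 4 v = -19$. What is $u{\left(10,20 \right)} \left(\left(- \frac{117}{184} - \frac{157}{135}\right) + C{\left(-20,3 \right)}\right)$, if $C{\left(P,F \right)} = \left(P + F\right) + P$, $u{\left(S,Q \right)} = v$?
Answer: $- \frac{18311497}{99360} \approx -184.29$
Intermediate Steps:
$v = \frac{19}{4}$ ($v = \left(- \frac{1}{4}\right) \left(-19\right) = \frac{19}{4} \approx 4.75$)
$u{\left(S,Q \right)} = \frac{19}{4}$
$C{\left(P,F \right)} = F + 2 P$ ($C{\left(P,F \right)} = \left(F + P\right) + P = F + 2 P$)
$u{\left(10,20 \right)} \left(\left(- \frac{117}{184} - \frac{157}{135}\right) + C{\left(-20,3 \right)}\right) = \frac{19 \left(\left(- \frac{117}{184} - \frac{157}{135}\right) + \left(3 + 2 \left(-20\right)\right)\right)}{4} = \frac{19 \left(\left(\left(-117\right) \frac{1}{184} - \frac{157}{135}\right) + \left(3 - 40\right)\right)}{4} = \frac{19 \left(\left(- \frac{117}{184} - \frac{157}{135}\right) - 37\right)}{4} = \frac{19 \left(- \frac{44683}{24840} - 37\right)}{4} = \frac{19}{4} \left(- \frac{963763}{24840}\right) = - \frac{18311497}{99360}$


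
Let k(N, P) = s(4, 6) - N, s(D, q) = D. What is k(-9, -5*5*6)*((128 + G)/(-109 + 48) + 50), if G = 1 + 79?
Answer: 36946/61 ≈ 605.67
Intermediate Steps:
G = 80
k(N, P) = 4 - N
k(-9, -5*5*6)*((128 + G)/(-109 + 48) + 50) = (4 - 1*(-9))*((128 + 80)/(-109 + 48) + 50) = (4 + 9)*(208/(-61) + 50) = 13*(208*(-1/61) + 50) = 13*(-208/61 + 50) = 13*(2842/61) = 36946/61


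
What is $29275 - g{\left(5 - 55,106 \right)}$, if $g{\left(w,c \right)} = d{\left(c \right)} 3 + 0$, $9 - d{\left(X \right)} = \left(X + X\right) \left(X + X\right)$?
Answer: $164080$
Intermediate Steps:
$d{\left(X \right)} = 9 - 4 X^{2}$ ($d{\left(X \right)} = 9 - \left(X + X\right) \left(X + X\right) = 9 - 2 X 2 X = 9 - 4 X^{2}$)
$g{\left(w,c \right)} = 27 - 12 c^{2}$ ($g{\left(w,c \right)} = \left(9 - 4 c^{2}\right) 3 + 0 = \left(27 - 12 c^{2}\right) + 0 = 27 - 12 c^{2}$)
$29275 - g{\left(5 - 55,106 \right)} = 29275 - \left(27 - 12 \cdot 106^{2}\right) = 29275 - \left(27 - 134832\right) = 29275 - -134805 = 29275 + 134805 = 164080$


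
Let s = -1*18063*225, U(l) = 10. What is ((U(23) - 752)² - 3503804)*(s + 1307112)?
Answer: 8142268734120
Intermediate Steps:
s = -4064175 (s = -18063*225 = -4064175)
((U(23) - 752)² - 3503804)*(s + 1307112) = ((10 - 752)² - 3503804)*(-4064175 + 1307112) = ((-742)² - 3503804)*(-2757063) = (550564 - 3503804)*(-2757063) = -2953240*(-2757063) = 8142268734120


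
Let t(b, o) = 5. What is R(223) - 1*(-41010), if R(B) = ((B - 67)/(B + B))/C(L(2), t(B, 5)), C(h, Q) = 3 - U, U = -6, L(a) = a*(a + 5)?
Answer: 27435716/669 ≈ 41010.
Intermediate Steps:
L(a) = a*(5 + a)
C(h, Q) = 9 (C(h, Q) = 3 - 1*(-6) = 3 + 6 = 9)
R(B) = (-67 + B)/(18*B) (R(B) = ((B - 67)/(B + B))/9 = ((-67 + B)/((2*B)))*(1/9) = ((-67 + B)*(1/(2*B)))*(1/9) = ((-67 + B)/(2*B))*(1/9) = (-67 + B)/(18*B))
R(223) - 1*(-41010) = (1/18)*(-67 + 223)/223 - 1*(-41010) = (1/18)*(1/223)*156 + 41010 = 26/669 + 41010 = 27435716/669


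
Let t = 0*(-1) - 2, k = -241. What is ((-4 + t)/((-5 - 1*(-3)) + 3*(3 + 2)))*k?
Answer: 1446/13 ≈ 111.23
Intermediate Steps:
t = -2 (t = 0 - 2 = -2)
((-4 + t)/((-5 - 1*(-3)) + 3*(3 + 2)))*k = ((-4 - 2)/((-5 - 1*(-3)) + 3*(3 + 2)))*(-241) = -6/((-5 + 3) + 3*5)*(-241) = -6/(-2 + 15)*(-241) = -6/13*(-241) = 1446/13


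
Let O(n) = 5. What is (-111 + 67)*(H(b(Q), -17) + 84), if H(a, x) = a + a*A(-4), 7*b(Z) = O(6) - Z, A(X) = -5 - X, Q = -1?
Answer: -3696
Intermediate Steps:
b(Z) = 5/7 - Z/7 (b(Z) = (5 - Z)/7 = 5/7 - Z/7)
H(a, x) = 0 (H(a, x) = a + a*(-5 - 1*(-4)) = a + a*(-5 + 4) = a + a*(-1) = a - a = 0)
(-111 + 67)*(H(b(Q), -17) + 84) = (-111 + 67)*(0 + 84) = -44*84 = -3696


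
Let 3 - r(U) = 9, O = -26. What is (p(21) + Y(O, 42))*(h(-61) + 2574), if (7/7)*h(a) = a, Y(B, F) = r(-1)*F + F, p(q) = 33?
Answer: -444801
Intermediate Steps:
r(U) = -6 (r(U) = 3 - 1*9 = 3 - 9 = -6)
Y(B, F) = -5*F (Y(B, F) = -6*F + F = -5*F)
h(a) = a
(p(21) + Y(O, 42))*(h(-61) + 2574) = (33 - 5*42)*(-61 + 2574) = (33 - 210)*2513 = -177*2513 = -444801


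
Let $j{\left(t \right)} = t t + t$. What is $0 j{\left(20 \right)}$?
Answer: $0$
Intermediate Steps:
$j{\left(t \right)} = t + t^{2}$ ($j{\left(t \right)} = t^{2} + t = t + t^{2}$)
$0 j{\left(20 \right)} = 0 \cdot 20 \left(1 + 20\right) = 0 \cdot 20 \cdot 21 = 0 \cdot 420 = 0$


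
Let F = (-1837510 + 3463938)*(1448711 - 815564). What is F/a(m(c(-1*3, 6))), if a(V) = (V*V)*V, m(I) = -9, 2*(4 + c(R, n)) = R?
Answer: -343256002972/243 ≈ -1.4126e+9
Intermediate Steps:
c(R, n) = -4 + R/2
a(V) = V**3 (a(V) = V**2*V = V**3)
F = 1029768008916 (F = 1626428*633147 = 1029768008916)
F/a(m(c(-1*3, 6))) = 1029768008916/((-9)**3) = 1029768008916/(-729) = 1029768008916*(-1/729) = -343256002972/243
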